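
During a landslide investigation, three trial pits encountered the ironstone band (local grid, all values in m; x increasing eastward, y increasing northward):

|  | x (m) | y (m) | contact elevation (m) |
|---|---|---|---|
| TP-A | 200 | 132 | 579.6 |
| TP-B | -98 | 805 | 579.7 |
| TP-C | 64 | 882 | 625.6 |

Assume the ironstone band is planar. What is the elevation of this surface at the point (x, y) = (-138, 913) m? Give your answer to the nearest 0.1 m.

581.5 m

Let the plane be z = a·x + b·y + c.
TP-B−TP-A: −298a + 673b = 0.1;  TP-C−TP-A: −136a + 750b = 46.
Solving gives a = 0.23401, b = 0.10377.
Then c = 579.6 − a·200 − b·132 = 519.10.
At (-138, 913): z = −32.3 + 94.7 + 519.10 = 581.5 m.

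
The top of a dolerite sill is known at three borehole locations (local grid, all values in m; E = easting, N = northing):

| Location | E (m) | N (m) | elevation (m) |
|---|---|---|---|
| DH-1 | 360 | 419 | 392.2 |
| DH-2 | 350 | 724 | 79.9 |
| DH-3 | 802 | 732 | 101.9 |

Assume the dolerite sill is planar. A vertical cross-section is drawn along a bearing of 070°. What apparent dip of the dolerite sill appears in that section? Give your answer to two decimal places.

16.00°

Two edge vectors: DH-1→DH-2 = (-10, 305, -312.3), DH-1→DH-3 = (442, 313, -290.3).
Normal n = (DH-1→DH-2) × (DH-1→DH-3) = (9208.4, -140939.6, -137940).
So ∂z/∂E = −n_x/n_z = 0.06676 and ∂z/∂N = −n_y/n_z = −1.02175.
Unit vector along 070° is (sin 70°, cos 70°) = (0.9397, 0.3420).
Slope in that direction = a·(0.9397) + b·(0.3420) = −0.28673.
Apparent dip = arctan|0.28673| = 16.00° (true dip is 45.7°, so apparent ≤ true as expected).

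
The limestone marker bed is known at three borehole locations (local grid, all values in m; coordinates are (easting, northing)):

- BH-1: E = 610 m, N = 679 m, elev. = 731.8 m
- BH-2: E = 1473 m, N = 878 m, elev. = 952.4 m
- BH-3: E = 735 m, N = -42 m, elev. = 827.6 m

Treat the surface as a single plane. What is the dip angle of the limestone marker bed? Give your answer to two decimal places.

16.07°

Let the plane be z = a·E + b·N + c.
BH-2−BH-1: 863a + 199b = 220.6;  BH-3−BH-1: 125a − 721b = 95.8.
Solving gives a = 0.27525, b = −0.08515.
Gradient magnitude |∇z| = √(a² + b²) = √(0.07577 + 0.00725) = 0.28812.
True dip = arctan(0.28812) = 16.07°, dipping toward WNW (azimuth ≈ 287°).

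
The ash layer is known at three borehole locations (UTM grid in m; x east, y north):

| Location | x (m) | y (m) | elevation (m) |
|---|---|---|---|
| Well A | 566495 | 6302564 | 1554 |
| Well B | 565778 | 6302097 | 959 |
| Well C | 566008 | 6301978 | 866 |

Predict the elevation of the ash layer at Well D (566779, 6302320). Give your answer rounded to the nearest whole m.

Let the plane be z = a·x + b·y + c.
Well B−Well A: −717a − 467b = −595;  Well C−Well A: −487a − 586b = −688.
Solving gives a = 0.14203068, b = 1.05602569.
Then c = 1554 − a·566495 − b·6302564 = −6734575.19.
At (566779, 6302320): z = 80500.0 + 6655411.8 − 6734575.19 = 1336.7 m.

1337 m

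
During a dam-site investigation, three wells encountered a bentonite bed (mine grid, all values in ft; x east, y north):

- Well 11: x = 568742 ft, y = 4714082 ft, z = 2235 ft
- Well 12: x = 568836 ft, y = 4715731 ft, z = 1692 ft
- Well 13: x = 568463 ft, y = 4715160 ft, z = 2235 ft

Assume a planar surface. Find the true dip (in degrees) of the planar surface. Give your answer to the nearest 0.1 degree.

47.1°

Two edge vectors: Well 11→Well 12 = (94, 1649, -543), Well 11→Well 13 = (-279, 1078, 0).
Normal n = (Well 11→Well 12) × (Well 11→Well 13) = (585354, 151497, 561403).
So ∂z/∂x = −n_x/n_z = −1.04266 and ∂z/∂y = −n_y/n_z = −0.26985.
Gradient magnitude |∇z| = √(a² + b²) = √(1.08715 + 0.07282) = 1.07702.
True dip = arctan(1.07702) = 47.1°, dipping toward ENE (azimuth ≈ 075°).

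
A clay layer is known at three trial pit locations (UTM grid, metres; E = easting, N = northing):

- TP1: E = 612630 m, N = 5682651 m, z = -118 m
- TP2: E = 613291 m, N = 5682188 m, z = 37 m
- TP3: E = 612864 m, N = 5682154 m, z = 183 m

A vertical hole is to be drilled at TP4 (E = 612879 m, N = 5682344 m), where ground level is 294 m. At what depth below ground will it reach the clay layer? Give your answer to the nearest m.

256 m

Let the plane be z = a·E + b·N + c.
TP2−TP1: 661a − 463b = 155;  TP3−TP1: 234a − 497b = 301.
Solving gives a = −0.28308391, b = −0.73891677.
Then c = -118 − a·612630 − b·5682651 = 4372313.82.
At (612879, 5682344): z_contact = −173496.2 − 4198779.3 + 4372313.82 = 38.4 m.
Depth below ground = 294 − 38.4 = 256 m.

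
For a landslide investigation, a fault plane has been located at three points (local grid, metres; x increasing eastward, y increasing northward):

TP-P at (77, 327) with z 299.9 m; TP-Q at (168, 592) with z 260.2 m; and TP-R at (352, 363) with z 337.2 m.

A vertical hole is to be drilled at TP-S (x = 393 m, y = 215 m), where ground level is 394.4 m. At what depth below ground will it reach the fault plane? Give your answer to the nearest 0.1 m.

20.1 m

Two edge vectors: TP-P→TP-Q = (91, 265, -39.7), TP-P→TP-R = (275, 36, 37.3).
Normal n = (TP-P→TP-Q) × (TP-P→TP-R) = (11313.7, -14311.8, -69599).
So ∂z/∂x = −n_x/n_z = 0.16256 and ∂z/∂y = −n_y/n_z = −0.20563.
Intercept c from TP-P: 299.9 − 12.52 + 67.24 = 354.62.
At (393, 215): z_contact = 63.88 − 44.21 + 354.62 = 374.30 m.
Depth below ground = 394.4 − 374.30 = 20.1 m.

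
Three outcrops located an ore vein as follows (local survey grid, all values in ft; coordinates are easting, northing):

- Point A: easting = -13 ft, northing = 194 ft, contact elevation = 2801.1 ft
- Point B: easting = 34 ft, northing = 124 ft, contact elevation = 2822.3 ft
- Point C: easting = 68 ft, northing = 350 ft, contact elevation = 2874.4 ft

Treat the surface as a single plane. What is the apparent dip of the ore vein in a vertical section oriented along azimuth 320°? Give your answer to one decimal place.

Two edge vectors: Point A→Point B = (47, -70, 21.2), Point A→Point C = (81, 156, 73.3).
Normal n = (Point A→Point B) × (Point A→Point C) = (-8438.2, -1727.9, 13002).
So ∂z/∂easting = −n_x/n_z = 0.64899 and ∂z/∂northing = −n_y/n_z = 0.13289.
Unit vector along 320° is (sin 320°, cos 320°) = (-0.6428, 0.7660).
Slope in that direction = a·(-0.6428) + b·(0.7660) = −0.31536.
Apparent dip = arctan|0.31536| = 17.5° (true dip is 33.5°, so apparent ≤ true as expected).

17.5°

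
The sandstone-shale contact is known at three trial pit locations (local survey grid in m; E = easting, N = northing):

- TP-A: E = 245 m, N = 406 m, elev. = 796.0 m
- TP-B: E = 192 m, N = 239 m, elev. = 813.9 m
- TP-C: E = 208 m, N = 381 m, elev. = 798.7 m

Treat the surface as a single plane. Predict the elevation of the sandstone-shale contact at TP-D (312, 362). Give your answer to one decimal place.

800.7 m

Let the plane be z = a·E + b·N + c.
TP-B−TP-A: −53a − 167b = 17.9;  TP-C−TP-A: −37a − 25b = 2.7.
Solving gives a = −0.00070, b = −0.10696.
Then c = 796 − a·245 − b·406 = 839.60.
At (312, 362): z = −0.2 − 38.7 + 839.60 = 800.7 m.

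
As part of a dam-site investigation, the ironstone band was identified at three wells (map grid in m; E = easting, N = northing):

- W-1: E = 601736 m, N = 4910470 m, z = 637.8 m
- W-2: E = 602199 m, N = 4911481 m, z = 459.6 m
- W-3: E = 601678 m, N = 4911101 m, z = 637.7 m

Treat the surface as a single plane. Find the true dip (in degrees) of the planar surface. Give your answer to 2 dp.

Let the plane be z = a·E + b·N + c.
W-2−W-1: 463a + 1011b = −178.2;  W-3−W-1: −58a + 631b = −0.1.
Solving gives a = −0.32026, b = −0.02960.
Gradient magnitude |∇z| = √(a² + b²) = √(0.10256 + 0.00088) = 0.32162.
True dip = arctan(0.32162) = 17.83°, dipping toward E (azimuth ≈ 085°).

17.83°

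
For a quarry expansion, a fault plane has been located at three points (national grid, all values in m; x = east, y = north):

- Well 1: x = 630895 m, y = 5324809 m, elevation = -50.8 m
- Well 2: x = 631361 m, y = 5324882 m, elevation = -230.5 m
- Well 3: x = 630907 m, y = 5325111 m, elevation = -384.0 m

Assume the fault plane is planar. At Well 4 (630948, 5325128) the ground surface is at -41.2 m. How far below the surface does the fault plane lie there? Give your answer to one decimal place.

Let the plane be z = a·x + b·y + c.
Well 2−Well 1: 466a + 73b = −179.7;  Well 3−Well 1: 12a + 302b = −333.2.
Solving gives a = −0.214118808, b = −1.094803226.
Then c = -50.8 − a·630895 − b·5324809 = 5964653.76.
At (630948, 5325128): z_contact = −135097.83 − 5829967.31 + 5964653.76 = -411.39 m.
Depth below ground = -41.2 − (-411.39) = 370.2 m.

370.2 m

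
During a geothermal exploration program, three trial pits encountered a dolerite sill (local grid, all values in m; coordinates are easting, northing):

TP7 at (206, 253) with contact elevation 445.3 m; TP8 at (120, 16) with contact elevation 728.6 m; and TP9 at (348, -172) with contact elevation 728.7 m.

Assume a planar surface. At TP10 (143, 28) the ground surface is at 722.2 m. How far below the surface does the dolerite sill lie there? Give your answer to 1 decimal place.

Two edge vectors: TP7→TP8 = (-86, -237, 283.3), TP7→TP9 = (142, -425, 283.4).
Normal n = (TP7→TP8) × (TP7→TP9) = (53236.7, 64601, 70204).
So ∂z/∂easting = −n_x/n_z = −0.75831 and ∂z/∂northing = −n_y/n_z = −0.92019.
Intercept c from TP7: 445.3 + 156.21 + 232.81 = 834.32.
At (143, 28): z_contact = −108.44 − 25.77 + 834.32 = 700.12 m.
Depth below ground = 722.2 − 700.12 = 22.1 m.

22.1 m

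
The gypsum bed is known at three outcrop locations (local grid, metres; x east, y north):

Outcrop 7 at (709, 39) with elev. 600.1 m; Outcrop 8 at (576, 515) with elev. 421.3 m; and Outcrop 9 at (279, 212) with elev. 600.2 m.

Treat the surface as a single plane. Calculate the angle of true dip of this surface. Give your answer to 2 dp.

24.53°

Let the plane be z = a·x + b·y + c.
Outcrop 8−Outcrop 7: −133a + 476b = −178.8;  Outcrop 9−Outcrop 7: −430a + 173b = 0.1.
Solving gives a = −0.17053, b = −0.42328.
Gradient magnitude |∇z| = √(a² + b²) = √(0.02908 + 0.17916) = 0.45634.
True dip = arctan(0.45634) = 24.53°, dipping toward NNE (azimuth ≈ 022°).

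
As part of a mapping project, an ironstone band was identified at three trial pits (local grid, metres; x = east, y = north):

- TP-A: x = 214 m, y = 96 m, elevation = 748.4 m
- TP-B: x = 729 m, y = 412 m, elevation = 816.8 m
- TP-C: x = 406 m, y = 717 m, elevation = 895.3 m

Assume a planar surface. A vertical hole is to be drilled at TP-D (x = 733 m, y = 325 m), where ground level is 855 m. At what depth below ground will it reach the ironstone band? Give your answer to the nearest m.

59 m

Let the plane be z = a·x + b·y + c.
TP-B−TP-A: 515a + 316b = 68.4;  TP-C−TP-A: 192a + 621b = 146.9.
Solving gives a = −0.01522, b = 0.24126.
Then c = 748.4 − a·214 − b·96 = 728.50.
At (733, 325): z_contact = −11.2 + 78.4 + 728.50 = 795.7 m.
Depth below ground = 855 − 795.7 = 59 m.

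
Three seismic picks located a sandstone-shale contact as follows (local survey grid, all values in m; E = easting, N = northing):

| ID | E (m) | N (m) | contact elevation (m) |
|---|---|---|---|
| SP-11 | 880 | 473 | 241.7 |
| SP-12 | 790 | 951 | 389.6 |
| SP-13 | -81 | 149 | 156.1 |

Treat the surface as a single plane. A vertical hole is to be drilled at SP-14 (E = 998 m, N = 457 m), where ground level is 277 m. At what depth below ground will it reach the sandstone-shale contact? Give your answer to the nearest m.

Let the plane be z = a·E + b·N + c.
SP-12−SP-11: −90a + 478b = 147.9;  SP-13−SP-11: −961a − 324b = −85.6.
Solving gives a = −0.01433, b = 0.30672.
Then c = 241.7 − a·880 − b·473 = 109.24.
At (998, 457): z_contact = −14.3 + 140.2 + 109.24 = 235.1 m.
Depth below ground = 277 − 235.1 = 42 m.

42 m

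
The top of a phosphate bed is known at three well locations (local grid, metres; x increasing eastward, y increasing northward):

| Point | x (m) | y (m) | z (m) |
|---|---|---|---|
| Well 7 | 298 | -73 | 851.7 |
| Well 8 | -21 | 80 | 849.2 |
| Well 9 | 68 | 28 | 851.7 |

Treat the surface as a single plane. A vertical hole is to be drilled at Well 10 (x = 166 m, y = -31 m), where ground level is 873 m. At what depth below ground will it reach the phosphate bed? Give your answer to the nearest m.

Two edge vectors: Well 7→Well 8 = (-319, 153, -2.5), Well 7→Well 9 = (-230, 101, 0).
Normal n = (Well 7→Well 8) × (Well 7→Well 9) = (252.5, 575, 2971).
So ∂z/∂x = −n_x/n_z = −0.08499 and ∂z/∂y = −n_y/n_z = −0.19354.
Intercept c from Well 7: 851.7 + 25.33 − 14.13 = 862.90.
At (166, -31): z_contact = −14.1 + 6.0 + 862.90 = 854.8 m.
Depth below ground = 873 − 854.8 = 18 m.

18 m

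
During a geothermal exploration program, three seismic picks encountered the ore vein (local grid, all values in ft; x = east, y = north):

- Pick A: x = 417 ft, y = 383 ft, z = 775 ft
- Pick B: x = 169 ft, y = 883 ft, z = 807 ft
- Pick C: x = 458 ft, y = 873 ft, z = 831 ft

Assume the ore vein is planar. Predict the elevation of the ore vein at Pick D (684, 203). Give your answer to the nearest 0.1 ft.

Let the plane be z = a·x + b·y + c.
Pick B−Pick A: −248a + 500b = 32;  Pick C−Pick A: 41a + 490b = 56.
Solving gives a = 0.08675, b = 0.10703.
Then c = 775 − a·417 − b·383 = 697.83.
At (684, 203): z = 59.3 + 21.7 + 697.83 = 778.9 ft.

778.9 ft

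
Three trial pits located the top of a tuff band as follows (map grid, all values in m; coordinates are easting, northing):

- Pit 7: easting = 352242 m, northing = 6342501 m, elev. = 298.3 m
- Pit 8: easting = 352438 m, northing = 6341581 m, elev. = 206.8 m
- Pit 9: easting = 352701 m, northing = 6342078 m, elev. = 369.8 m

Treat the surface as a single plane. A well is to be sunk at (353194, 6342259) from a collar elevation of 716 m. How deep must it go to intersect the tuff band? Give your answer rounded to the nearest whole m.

165 m

Two edge vectors: Pit 7→Pit 8 = (196, -920, -91.5), Pit 7→Pit 9 = (459, -423, 71.5).
Normal n = (Pit 7→Pit 8) × (Pit 7→Pit 9) = (-104484.5, -56012.5, 339372).
So ∂z/∂easting = −n_x/n_z = 0.30787602 and ∂z/∂northing = −n_y/n_z = 0.16504750.
Intercept c from Pit 7: 298.3 − 108446.86 − 1046813.93 = −1154962.49.
At (353194, 6342259): z_contact = 108740.0 + 1046774.0 − 1154962.49 = 551.5 m.
Depth below ground = 716 − 551.5 = 165 m.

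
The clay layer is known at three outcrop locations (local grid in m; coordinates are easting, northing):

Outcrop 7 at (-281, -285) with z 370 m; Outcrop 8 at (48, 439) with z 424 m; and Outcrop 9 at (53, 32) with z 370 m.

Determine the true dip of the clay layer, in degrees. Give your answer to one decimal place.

Let the plane be z = a·easting + b·northing + c.
Outcrop 8−Outcrop 7: 329a + 724b = 54;  Outcrop 9−Outcrop 7: 334a + 317b = 0.
Solving gives a = −0.12447, b = 0.13115.
Gradient magnitude |∇z| = √(a² + b²) = √(0.01549 + 0.01720) = 0.18081.
True dip = arctan(0.18081) = 10.2°, dipping toward SE (azimuth ≈ 136°).

10.2°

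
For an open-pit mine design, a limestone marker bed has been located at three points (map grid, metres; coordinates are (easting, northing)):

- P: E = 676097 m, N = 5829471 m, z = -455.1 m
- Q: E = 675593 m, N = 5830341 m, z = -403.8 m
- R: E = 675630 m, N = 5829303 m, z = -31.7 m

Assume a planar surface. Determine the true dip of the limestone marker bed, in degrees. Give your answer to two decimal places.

Let the plane be z = a·E + b·N + c.
Q−P: −504a + 870b = 51.3;  R−P: −467a − 168b = 423.4.
Solving gives a = −0.76783, b = −0.38585.
Gradient magnitude |∇z| = √(a² + b²) = √(0.58957 + 0.14888) = 0.85933.
True dip = arctan(0.85933) = 40.67°, dipping toward ENE (azimuth ≈ 063°).

40.67°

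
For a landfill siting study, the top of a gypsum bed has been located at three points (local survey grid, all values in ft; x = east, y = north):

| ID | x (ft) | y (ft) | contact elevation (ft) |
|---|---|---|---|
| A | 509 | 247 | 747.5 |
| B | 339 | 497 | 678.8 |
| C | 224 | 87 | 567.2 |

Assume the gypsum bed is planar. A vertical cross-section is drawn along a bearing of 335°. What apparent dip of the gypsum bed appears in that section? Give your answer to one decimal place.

7.9°

Let the plane be z = a·x + b·y + c.
B−A: −170a + 250b = −68.7;  C−A: −285a − 160b = −180.3.
Solving gives a = 0.56950, b = 0.11246.
Unit vector along 335° is (sin 335°, cos 335°) = (-0.4226, 0.9063).
Slope in that direction = a·(-0.4226) + b·(0.9063) = −0.13876.
Apparent dip = arctan|0.13876| = 7.9° (true dip is 30.1°, so apparent ≤ true as expected).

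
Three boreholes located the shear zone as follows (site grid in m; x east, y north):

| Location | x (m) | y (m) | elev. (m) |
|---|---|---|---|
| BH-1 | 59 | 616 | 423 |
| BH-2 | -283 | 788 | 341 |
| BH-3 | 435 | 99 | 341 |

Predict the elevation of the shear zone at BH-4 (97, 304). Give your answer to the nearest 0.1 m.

Let the plane be z = a·x + b·y + c.
BH-2−BH-1: −342a + 172b = −82;  BH-3−BH-1: 376a − 517b = −82.
Solving gives a = 0.50381, b = 0.52501.
Then c = 423 − a·59 − b·616 = 69.87.
At (97, 304): z = 48.9 + 159.6 + 69.87 = 278.3 m.

278.3 m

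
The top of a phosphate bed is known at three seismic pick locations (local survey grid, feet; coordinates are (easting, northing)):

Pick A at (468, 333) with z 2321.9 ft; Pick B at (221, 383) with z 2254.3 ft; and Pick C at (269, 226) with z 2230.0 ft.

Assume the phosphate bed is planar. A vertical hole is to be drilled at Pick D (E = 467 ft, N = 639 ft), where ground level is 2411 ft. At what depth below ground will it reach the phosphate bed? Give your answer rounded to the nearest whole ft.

12 ft

Let the plane be z = a·E + b·N + c.
Pick B−Pick A: −247a + 50b = −67.6;  Pick C−Pick A: −199a − 107b = −91.9.
Solving gives a = 0.32514, b = 0.25418.
Then c = 2321.9 − a·468 − b·333 = 2085.09.
At (467, 639): z_contact = 151.8 + 162.4 + 2085.09 = 2399.4 ft.
Depth below ground = 2411 − 2399.4 = 12 ft.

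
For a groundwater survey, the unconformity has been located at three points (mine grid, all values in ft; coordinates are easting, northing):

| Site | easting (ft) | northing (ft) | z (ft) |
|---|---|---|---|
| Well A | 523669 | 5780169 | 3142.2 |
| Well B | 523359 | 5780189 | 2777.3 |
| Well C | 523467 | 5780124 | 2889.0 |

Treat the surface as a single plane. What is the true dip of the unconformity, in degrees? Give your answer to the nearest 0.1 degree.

50.7°

Two edge vectors: Well A→Well B = (-310, 20, -364.9), Well A→Well C = (-202, -45, -253.2).
Normal n = (Well A→Well B) × (Well A→Well C) = (-21484.5, -4782.2, 17990).
So ∂z/∂easting = −n_x/n_z = 1.19425 and ∂z/∂northing = −n_y/n_z = 0.26583.
Gradient magnitude |∇z| = √(a² + b²) = √(1.42623 + 0.07066) = 1.22347.
True dip = arctan(1.22347) = 50.7°, dipping toward WSW (azimuth ≈ 257°).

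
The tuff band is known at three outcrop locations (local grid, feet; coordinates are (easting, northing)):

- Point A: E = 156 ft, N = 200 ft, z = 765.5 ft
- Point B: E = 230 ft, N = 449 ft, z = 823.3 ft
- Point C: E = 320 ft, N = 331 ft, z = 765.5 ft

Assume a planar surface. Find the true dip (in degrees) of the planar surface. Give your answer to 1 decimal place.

Two edge vectors: Point A→Point B = (74, 249, 57.8), Point A→Point C = (164, 131, 0).
Normal n = (Point A→Point B) × (Point A→Point C) = (-7571.8, 9479.2, -31142).
So ∂z/∂E = −n_x/n_z = −0.24314 and ∂z/∂N = −n_y/n_z = 0.30439.
Gradient magnitude |∇z| = √(a² + b²) = √(0.05912 + 0.09265) = 0.38957.
True dip = arctan(0.38957) = 21.3°, dipping toward SE (azimuth ≈ 141°).

21.3°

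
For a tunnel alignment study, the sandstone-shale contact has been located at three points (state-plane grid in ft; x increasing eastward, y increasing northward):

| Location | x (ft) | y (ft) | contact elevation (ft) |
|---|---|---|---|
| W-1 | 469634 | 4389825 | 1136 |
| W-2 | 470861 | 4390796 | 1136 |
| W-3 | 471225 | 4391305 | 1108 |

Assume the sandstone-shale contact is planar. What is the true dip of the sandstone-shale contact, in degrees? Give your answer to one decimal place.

Let the plane be z = a·x + b·y + c.
W-2−W-1: 1227a + 971b = 0;  W-3−W-1: 1591a + 1480b = −28.
Solving gives a = 0.10029, b = −0.12673.
Gradient magnitude |∇z| = √(a² + b²) = √(0.01006 + 0.01606) = 0.16161.
True dip = arctan(0.16161) = 9.2°, dipping toward NW (azimuth ≈ 322°).

9.2°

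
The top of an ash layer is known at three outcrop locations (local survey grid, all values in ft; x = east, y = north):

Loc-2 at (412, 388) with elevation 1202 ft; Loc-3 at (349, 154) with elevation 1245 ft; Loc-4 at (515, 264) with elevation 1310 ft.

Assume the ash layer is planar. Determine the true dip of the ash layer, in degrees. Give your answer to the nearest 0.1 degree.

35.6°

Let the plane be z = a·x + b·y + c.
Loc-3−Loc-2: −63a − 234b = 43;  Loc-4−Loc-2: 103a − 124b = 108.
Solving gives a = 0.62480, b = −0.35198.
Gradient magnitude |∇z| = √(a² + b²) = √(0.39038 + 0.12389) = 0.71712.
True dip = arctan(0.71712) = 35.6°, dipping toward WNW (azimuth ≈ 299°).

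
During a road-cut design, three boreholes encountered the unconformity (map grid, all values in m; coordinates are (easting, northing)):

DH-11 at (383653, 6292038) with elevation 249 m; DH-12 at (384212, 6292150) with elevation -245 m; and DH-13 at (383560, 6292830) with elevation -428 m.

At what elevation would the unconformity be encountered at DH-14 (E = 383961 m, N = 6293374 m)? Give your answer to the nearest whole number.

-1217 m

Let the plane be z = a·E + b·N + c.
DH-12−DH-11: 559a + 112b = −494;  DH-13−DH-11: −93a + 792b = −677.
Solving gives a = −0.69607895, b = −0.93653452.
Then c = 249 − a·383653 − b·6292038 = 6160012.59.
At (383961, 6293374): z = −267267.2 − 5893962.0 + 6160012.59 = -1216.6 m.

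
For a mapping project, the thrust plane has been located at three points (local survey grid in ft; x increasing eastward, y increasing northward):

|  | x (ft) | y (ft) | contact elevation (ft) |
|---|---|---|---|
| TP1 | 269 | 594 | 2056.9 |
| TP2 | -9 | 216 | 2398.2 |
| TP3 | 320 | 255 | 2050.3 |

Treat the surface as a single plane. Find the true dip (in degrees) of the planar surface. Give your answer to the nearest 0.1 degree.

46.4°

Let the plane be z = a·x + b·y + c.
TP2−TP1: −278a − 378b = 341.3;  TP3−TP1: 51a − 339b = −6.6.
Solving gives a = −1.04119, b = −0.13717.
Gradient magnitude |∇z| = √(a² + b²) = √(1.08407 + 0.01882) = 1.05018.
True dip = arctan(1.05018) = 46.4°, dipping toward E (azimuth ≈ 082°).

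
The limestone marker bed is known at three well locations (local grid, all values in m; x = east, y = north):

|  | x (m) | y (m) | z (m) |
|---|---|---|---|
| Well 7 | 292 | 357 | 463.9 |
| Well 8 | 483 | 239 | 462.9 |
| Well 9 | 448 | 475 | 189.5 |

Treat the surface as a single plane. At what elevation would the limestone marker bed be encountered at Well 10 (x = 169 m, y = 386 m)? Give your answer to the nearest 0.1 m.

524.5 m

Two edge vectors: Well 7→Well 8 = (191, -118, -1), Well 7→Well 9 = (156, 118, -274.4).
Normal n = (Well 7→Well 8) × (Well 7→Well 9) = (32497.2, 52254.4, 40946).
So ∂z/∂x = −n_x/n_z = −0.79366 and ∂z/∂y = −n_y/n_z = −1.27618.
Intercept c from Well 7: 463.9 + 231.75 + 455.60 = 1151.24.
At (169, 386): z = −134.1 − 492.6 + 1151.24 = 524.5 m.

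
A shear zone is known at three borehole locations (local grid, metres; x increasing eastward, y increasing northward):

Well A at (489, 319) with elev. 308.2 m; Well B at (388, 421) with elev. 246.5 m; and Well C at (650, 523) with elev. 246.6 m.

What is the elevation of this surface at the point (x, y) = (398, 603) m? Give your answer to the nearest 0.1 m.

Two edge vectors: Well A→Well B = (-101, 102, -61.7), Well A→Well C = (161, 204, -61.6).
Normal n = (Well A→Well B) × (Well A→Well C) = (6303.6, -16155.3, -37026).
So ∂z/∂x = −n_x/n_z = 0.17025 and ∂z/∂y = −n_y/n_z = −0.43632.
Intercept c from Well A: 308.2 − 83.25 + 139.19 = 364.14.
At (398, 603): z = 67.8 − 263.1 + 364.14 = 168.8 m.

168.8 m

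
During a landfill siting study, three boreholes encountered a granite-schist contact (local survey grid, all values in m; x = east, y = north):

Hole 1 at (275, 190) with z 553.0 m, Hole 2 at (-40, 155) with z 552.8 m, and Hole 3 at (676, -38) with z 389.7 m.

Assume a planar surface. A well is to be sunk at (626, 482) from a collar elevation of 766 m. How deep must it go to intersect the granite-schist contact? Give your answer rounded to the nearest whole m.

61 m

Two edge vectors: Hole 1→Hole 2 = (-315, -35, -0.2), Hole 1→Hole 3 = (401, -228, -163.3).
Normal n = (Hole 1→Hole 2) × (Hole 1→Hole 3) = (5669.9, -51519.7, 85855).
So ∂z/∂x = −n_x/n_z = −0.06604 and ∂z/∂y = −n_y/n_z = 0.60008.
Intercept c from Hole 1: 553 + 18.16 − 114.01 = 457.15.
At (626, 482): z_contact = −41.3 + 289.2 + 457.15 = 705.0 m.
Depth below ground = 766 − 705.0 = 61 m.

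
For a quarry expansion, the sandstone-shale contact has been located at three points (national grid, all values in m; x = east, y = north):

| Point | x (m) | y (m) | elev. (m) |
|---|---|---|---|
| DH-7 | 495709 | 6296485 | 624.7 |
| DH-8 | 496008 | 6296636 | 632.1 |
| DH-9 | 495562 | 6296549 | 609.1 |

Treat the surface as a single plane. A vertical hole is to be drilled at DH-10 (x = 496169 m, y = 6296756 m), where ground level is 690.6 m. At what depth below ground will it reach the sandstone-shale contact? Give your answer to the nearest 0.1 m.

Let the plane be z = a·x + b·y + c.
DH-8−DH-7: 299a + 151b = 7.4;  DH-9−DH-7: −147a + 64b = −15.6.
Solving gives a = 0.068448939, b = −0.086531343.
Then c = 624.7 − a·495709 − b·6296485 = 511537.25.
At (496169, 6296756): z_contact = 33962.24 − 544866.75 + 511537.25 = 632.74 m.
Depth below ground = 690.6 − 632.74 = 57.9 m.

57.9 m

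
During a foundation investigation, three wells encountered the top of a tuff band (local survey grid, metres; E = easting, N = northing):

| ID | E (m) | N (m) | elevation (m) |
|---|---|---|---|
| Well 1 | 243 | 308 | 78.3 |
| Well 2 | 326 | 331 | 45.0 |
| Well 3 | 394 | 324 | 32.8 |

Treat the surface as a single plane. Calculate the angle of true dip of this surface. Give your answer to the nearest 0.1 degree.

Let the plane be z = a·E + b·N + c.
Well 2−Well 1: 83a + 23b = −33.3;  Well 3−Well 1: 151a + 16b = −45.5.
Solving gives a = −0.23949, b = −0.58359.
Gradient magnitude |∇z| = √(a² + b²) = √(0.05735 + 0.34058) = 0.63082.
True dip = arctan(0.63082) = 32.2°, dipping toward NNE (azimuth ≈ 022°).

32.2°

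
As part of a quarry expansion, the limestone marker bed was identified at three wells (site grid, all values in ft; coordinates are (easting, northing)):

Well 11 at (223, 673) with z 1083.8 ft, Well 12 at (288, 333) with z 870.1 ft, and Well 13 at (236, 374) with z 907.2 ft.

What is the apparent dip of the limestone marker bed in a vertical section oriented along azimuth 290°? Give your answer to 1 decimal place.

Let the plane be z = a·E + b·N + c.
Well 12−Well 11: 65a − 340b = −213.7;  Well 13−Well 11: 13a − 299b = −176.6.
Solving gives a = −0.25656, b = 0.57948.
Unit vector along 290° is (sin 290°, cos 290°) = (-0.9397, 0.3420).
Slope in that direction = a·(-0.9397) + b·(0.3420) = 0.43928.
Apparent dip = arctan|0.43928| = 23.7° (true dip is 32.4°, so apparent ≤ true as expected).

23.7°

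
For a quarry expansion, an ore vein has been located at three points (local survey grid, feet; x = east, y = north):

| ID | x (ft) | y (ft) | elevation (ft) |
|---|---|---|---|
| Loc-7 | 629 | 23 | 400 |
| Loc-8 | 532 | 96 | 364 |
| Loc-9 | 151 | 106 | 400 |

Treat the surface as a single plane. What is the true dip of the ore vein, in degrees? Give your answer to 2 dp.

33.05°

Two edge vectors: Loc-7→Loc-8 = (-97, 73, -36), Loc-7→Loc-9 = (-478, 83, 0).
Normal n = (Loc-7→Loc-8) × (Loc-7→Loc-9) = (2988, 17208, 26843).
So ∂z/∂x = −n_x/n_z = −0.11131 and ∂z/∂y = −n_y/n_z = −0.64106.
Gradient magnitude |∇z| = √(a² + b²) = √(0.01239 + 0.41096) = 0.65065.
True dip = arctan(0.65065) = 33.05°, dipping toward N (azimuth ≈ 010°).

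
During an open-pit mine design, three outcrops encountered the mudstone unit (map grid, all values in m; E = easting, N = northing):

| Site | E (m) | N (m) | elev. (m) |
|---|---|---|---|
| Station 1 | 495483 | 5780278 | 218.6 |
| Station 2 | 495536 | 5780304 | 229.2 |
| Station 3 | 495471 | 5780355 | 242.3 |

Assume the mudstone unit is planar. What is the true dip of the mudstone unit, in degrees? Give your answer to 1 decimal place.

17.6°

Two edge vectors: Station 1→Station 2 = (53, 26, 10.6), Station 1→Station 3 = (-12, 77, 23.7).
Normal n = (Station 1→Station 2) × (Station 1→Station 3) = (-200, -1383.3, 4393).
So ∂z/∂E = −n_x/n_z = 0.04553 and ∂z/∂N = −n_y/n_z = 0.31489.
Gradient magnitude |∇z| = √(a² + b²) = √(0.00207 + 0.09915) = 0.31816.
True dip = arctan(0.31816) = 17.6°, dipping toward S (azimuth ≈ 188°).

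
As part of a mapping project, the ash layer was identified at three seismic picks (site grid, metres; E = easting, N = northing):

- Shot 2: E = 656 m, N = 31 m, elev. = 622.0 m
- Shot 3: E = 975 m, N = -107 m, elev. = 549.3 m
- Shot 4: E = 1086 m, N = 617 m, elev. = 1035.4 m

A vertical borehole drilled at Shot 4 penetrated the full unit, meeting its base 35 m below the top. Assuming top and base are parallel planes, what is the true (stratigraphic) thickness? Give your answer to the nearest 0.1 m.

29.1 m

Two edge vectors: Shot 2→Shot 3 = (319, -138, -72.7), Shot 2→Shot 4 = (430, 586, 413.4).
Normal n = (Shot 2→Shot 3) × (Shot 2→Shot 4) = (-14447, -163135.6, 246274).
So ∂z/∂E = −n_x/n_z = 0.05866 and ∂z/∂N = −n_y/n_z = 0.66242.
|∇z| = √(a²+b²) = 0.66501, so dip δ = arctan(0.66501) = 33.62°.
True thickness = vertical thickness × cos δ = 35 × cos 33.62° = 29.1 m.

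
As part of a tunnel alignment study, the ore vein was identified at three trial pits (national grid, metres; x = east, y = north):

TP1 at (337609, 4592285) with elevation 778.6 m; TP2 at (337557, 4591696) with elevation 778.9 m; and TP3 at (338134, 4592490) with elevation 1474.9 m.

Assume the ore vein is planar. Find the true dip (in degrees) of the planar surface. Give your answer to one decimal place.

54.1°

Let the plane be z = a·x + b·y + c.
TP2−TP1: −52a − 589b = 0.3;  TP3−TP1: 525a + 205b = 696.3.
Solving gives a = 1.37385, b = −0.12180.
Gradient magnitude |∇z| = √(a² + b²) = √(1.88745 + 0.01484) = 1.37923.
True dip = arctan(1.37923) = 54.1°, dipping toward W (azimuth ≈ 275°).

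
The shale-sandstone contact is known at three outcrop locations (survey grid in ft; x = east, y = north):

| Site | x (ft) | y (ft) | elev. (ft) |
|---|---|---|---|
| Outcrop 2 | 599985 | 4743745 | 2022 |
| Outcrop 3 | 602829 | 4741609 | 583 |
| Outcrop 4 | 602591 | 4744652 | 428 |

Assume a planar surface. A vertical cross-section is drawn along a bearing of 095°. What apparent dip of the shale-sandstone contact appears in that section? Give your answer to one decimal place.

Two edge vectors: Outcrop 2→Outcrop 3 = (2844, -2136, -1439), Outcrop 2→Outcrop 4 = (2606, 907, -1594).
Normal n = (Outcrop 2→Outcrop 3) × (Outcrop 2→Outcrop 4) = (4709957, 783302, 8145924).
So ∂z/∂x = −n_x/n_z = −0.57820 and ∂z/∂y = −n_y/n_z = −0.09616.
Unit vector along 095° is (sin 95°, cos 95°) = (0.9962, -0.0872).
Slope in that direction = a·(0.9962) + b·(-0.0872) = −0.56762.
Apparent dip = arctan|0.56762| = 29.6° (true dip is 30.4°, so apparent ≤ true as expected).

29.6°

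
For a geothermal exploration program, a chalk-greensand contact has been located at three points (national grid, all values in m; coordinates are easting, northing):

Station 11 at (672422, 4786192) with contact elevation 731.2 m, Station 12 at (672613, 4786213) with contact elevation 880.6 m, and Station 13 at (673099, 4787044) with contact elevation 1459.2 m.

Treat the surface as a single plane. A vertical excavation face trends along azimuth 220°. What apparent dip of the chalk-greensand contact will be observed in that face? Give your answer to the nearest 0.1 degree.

34.2°

Let the plane be z = a·easting + b·northing + c.
Station 12−Station 11: 191a + 21b = 149.4;  Station 13−Station 11: 677a + 852b = 728.
Solving gives a = 0.75414, b = 0.25522.
Unit vector along 220° is (sin 220°, cos 220°) = (-0.6428, -0.7660).
Slope in that direction = a·(-0.6428) + b·(-0.7660) = −0.68026.
Apparent dip = arctan|0.68026| = 34.2° (true dip is 38.5°, so apparent ≤ true as expected).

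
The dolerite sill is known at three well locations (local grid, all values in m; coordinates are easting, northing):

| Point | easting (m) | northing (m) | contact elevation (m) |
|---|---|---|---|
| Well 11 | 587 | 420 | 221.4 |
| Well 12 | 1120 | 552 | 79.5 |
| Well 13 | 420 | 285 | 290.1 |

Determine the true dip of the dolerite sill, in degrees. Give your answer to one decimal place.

Two edge vectors: Well 11→Well 12 = (533, 132, -141.9), Well 11→Well 13 = (-167, -135, 68.7).
Normal n = (Well 11→Well 12) × (Well 11→Well 13) = (-10088.1, -12919.8, -49911).
So ∂z/∂easting = −n_x/n_z = −0.20212 and ∂z/∂northing = −n_y/n_z = −0.25886.
Gradient magnitude |∇z| = √(a² + b²) = √(0.04085 + 0.06701) = 0.32842.
True dip = arctan(0.32842) = 18.2°, dipping toward NE (azimuth ≈ 038°).

18.2°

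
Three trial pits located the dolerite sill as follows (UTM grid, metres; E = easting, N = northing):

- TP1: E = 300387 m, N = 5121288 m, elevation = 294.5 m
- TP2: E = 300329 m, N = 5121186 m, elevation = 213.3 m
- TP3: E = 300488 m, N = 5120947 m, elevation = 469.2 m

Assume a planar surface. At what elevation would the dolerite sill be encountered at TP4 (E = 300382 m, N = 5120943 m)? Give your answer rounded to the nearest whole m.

Let the plane be z = a·E + b·N + c.
TP2−TP1: −58a − 102b = −81.2;  TP3−TP1: 101a − 341b = 174.7.
Solving gives a = 1.51291888, b = −0.06420878.
Then c = 294.5 − a·300387 − b·5121288 = −125335.03.
At (300382, 5120943): z = 454453.6 − 328809.5 − 125335.03 = 309.1 m.

309 m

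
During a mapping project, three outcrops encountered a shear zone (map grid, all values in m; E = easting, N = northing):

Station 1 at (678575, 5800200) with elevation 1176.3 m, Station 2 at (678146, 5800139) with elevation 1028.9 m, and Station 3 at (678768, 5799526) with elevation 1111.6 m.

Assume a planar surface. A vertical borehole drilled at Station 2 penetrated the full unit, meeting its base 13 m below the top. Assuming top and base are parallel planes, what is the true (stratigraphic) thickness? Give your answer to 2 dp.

Two edge vectors: Station 1→Station 2 = (-429, -61, -147.4), Station 1→Station 3 = (193, -674, -64.7).
Normal n = (Station 1→Station 2) × (Station 1→Station 3) = (-95400.9, -56204.5, 300919).
So ∂z/∂E = −n_x/n_z = 0.31703 and ∂z/∂N = −n_y/n_z = 0.18678.
|∇z| = √(a²+b²) = 0.36796, so dip δ = arctan(0.36796) = 20.20°.
True thickness = vertical thickness × cos δ = 13 × cos 20.20° = 12.20 m.

12.20 m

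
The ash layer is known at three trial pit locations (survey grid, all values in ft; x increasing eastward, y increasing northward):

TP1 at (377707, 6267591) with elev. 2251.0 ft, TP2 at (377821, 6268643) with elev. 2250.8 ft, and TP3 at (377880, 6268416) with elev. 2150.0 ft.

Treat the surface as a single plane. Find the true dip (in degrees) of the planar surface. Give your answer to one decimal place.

Let the plane be z = a·x + b·y + c.
TP2−TP1: 114a + 1052b = −0.2;  TP3−TP1: 173a + 825b = −101.
Solving gives a = −1.20627, b = 0.13053.
Gradient magnitude |∇z| = √(a² + b²) = √(1.45510 + 0.01704) = 1.21332.
True dip = arctan(1.21332) = 50.5°, dipping toward E (azimuth ≈ 096°).

50.5°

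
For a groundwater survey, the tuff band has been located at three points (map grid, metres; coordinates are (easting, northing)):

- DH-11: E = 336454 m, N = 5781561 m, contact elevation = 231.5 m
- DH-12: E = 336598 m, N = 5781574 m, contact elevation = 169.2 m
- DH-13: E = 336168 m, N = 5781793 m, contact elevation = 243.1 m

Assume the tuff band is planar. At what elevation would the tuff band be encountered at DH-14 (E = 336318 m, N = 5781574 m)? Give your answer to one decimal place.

279.3 m

Two edge vectors: DH-11→DH-12 = (144, 13, -62.3), DH-11→DH-13 = (-286, 232, 11.6).
Normal n = (DH-11→DH-12) × (DH-11→DH-13) = (14604.4, 16147.4, 37126).
So ∂z/∂E = −n_x/n_z = −0.393373916 and ∂z/∂N = −n_y/n_z = −0.434935086.
Intercept c from DH-11: 231.5 + 132352.23 + 2514603.73 = 2647187.46.
At (336318, 5781574): z = −132298.7 − 2514609.4 + 2647187.46 = 279.3 m.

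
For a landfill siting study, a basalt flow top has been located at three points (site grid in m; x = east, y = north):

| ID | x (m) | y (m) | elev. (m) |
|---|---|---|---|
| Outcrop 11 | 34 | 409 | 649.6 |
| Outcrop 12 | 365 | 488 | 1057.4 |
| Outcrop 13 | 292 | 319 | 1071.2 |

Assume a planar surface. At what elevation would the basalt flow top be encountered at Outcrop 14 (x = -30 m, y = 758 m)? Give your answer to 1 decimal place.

Two edge vectors: Outcrop 11→Outcrop 12 = (331, 79, 407.8), Outcrop 11→Outcrop 13 = (258, -90, 421.6).
Normal n = (Outcrop 11→Outcrop 12) × (Outcrop 11→Outcrop 13) = (70008.4, -34337.2, -50172).
So ∂z/∂x = −n_x/n_z = 1.39537 and ∂z/∂y = −n_y/n_z = −0.68439.
Intercept c from Outcrop 11: 649.6 − 47.44 + 279.92 = 882.07.
At (-30, 758): z = −41.9 − 518.8 + 882.07 = 321.4 m.

321.4 m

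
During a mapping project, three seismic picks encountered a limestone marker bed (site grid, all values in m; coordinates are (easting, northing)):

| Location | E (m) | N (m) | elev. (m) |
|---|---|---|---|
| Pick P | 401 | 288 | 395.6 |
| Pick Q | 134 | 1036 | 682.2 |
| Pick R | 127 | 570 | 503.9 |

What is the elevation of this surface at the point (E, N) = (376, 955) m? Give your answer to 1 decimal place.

650.9 m

Let the plane be z = a·E + b·N + c.
Pick Q−Pick P: −267a + 748b = 286.6;  Pick R−Pick P: −274a + 282b = 108.3.
Solving gives a = −0.001444, b = 0.382640.
Then c = 395.6 − a·401 − b·288 = 285.98.
At (376, 955): z = −0.5 + 365.4 + 285.98 = 650.9 m.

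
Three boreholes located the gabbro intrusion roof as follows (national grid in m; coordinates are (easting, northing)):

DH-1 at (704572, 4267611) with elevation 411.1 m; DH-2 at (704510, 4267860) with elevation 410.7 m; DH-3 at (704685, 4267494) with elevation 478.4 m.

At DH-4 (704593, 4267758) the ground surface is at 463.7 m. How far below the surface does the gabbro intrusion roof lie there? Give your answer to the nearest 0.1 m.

Let the plane be z = a·E + b·N + c.
DH-2−DH-1: −62a + 249b = −0.4;  DH-3−DH-1: 113a − 117b = 67.3.
Solving gives a = 0.800215486, b = 0.197644017.
Then c = 411.1 − a·704572 − b·4267611 = −1406866.11.
At (704593, 4267758): z_contact = 563826.23 + 843496.83 − 1406866.11 = 456.96 m.
Depth below ground = 463.7 − 456.96 = 6.7 m.

6.7 m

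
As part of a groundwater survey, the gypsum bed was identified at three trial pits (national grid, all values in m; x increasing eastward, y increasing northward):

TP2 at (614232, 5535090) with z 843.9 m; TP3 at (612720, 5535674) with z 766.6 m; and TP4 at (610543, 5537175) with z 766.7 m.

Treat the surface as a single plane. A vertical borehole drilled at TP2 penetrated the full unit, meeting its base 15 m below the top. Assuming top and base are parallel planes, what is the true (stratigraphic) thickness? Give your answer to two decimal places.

14.69 m

Two edge vectors: TP2→TP3 = (-1512, 584, -77.3), TP2→TP4 = (-3689, 2085, -77.2).
Normal n = (TP2→TP3) × (TP2→TP4) = (116085.7, 168433.3, -998144).
So ∂z/∂x = −n_x/n_z = 0.11630 and ∂z/∂y = −n_y/n_z = 0.16875.
|∇z| = √(a²+b²) = 0.20494, so dip δ = arctan(0.20494) = 11.58°.
True thickness = vertical thickness × cos δ = 15 × cos 11.58° = 14.69 m.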